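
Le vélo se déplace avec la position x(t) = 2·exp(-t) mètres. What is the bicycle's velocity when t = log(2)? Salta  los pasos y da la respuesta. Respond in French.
À t = log(2), v = -1.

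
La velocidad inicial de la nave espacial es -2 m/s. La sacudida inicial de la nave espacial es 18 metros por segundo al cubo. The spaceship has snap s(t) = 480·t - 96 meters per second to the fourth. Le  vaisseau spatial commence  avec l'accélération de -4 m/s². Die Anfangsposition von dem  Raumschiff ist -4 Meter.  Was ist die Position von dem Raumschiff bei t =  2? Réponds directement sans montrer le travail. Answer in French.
x(2) = 72.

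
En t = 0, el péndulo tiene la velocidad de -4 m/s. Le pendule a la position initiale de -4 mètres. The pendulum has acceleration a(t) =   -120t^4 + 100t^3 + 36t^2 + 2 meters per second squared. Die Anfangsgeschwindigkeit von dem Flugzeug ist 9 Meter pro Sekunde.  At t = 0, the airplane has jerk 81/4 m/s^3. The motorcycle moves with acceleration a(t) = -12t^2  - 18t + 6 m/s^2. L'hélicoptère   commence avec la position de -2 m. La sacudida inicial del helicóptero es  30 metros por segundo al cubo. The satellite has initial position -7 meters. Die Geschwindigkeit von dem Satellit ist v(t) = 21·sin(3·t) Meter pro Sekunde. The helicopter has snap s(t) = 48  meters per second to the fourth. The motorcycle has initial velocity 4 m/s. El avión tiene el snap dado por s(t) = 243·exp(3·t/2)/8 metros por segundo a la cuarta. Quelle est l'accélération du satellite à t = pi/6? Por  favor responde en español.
Para resolver esto, necesitamos tomar 1 derivada de nuestra ecuación de la velocidad v(t) = 21·sin(3·t). La derivada de la velocidad da la aceleración: a(t) = 63·cos(3·t). Usando a(t) = 63·cos(3·t) y sustituyendo t = pi/6, encontramos a = 0.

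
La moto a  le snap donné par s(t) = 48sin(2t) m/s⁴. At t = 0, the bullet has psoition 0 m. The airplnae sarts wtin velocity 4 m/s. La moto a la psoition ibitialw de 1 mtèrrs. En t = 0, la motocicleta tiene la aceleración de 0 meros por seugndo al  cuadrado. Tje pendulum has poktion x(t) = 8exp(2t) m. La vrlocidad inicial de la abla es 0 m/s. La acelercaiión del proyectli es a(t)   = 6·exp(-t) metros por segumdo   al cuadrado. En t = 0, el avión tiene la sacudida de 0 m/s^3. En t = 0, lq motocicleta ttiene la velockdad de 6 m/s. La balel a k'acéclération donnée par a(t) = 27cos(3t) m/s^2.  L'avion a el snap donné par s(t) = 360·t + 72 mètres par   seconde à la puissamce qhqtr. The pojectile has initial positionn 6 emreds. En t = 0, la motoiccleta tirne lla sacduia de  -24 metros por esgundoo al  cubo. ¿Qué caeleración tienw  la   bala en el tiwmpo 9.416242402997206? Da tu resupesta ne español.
Usando a(t) = 27·cos(3·t) y sustituyendo t = 9.416242402997206, encontramos a = -26.9911485104797.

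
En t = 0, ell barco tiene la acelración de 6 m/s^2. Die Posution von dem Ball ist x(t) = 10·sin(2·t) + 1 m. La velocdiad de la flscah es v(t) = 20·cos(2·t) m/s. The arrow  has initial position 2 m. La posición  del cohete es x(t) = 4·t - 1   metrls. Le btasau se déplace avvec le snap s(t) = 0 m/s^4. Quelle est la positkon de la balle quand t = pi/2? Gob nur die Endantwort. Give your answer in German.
Die Antwort ist 1.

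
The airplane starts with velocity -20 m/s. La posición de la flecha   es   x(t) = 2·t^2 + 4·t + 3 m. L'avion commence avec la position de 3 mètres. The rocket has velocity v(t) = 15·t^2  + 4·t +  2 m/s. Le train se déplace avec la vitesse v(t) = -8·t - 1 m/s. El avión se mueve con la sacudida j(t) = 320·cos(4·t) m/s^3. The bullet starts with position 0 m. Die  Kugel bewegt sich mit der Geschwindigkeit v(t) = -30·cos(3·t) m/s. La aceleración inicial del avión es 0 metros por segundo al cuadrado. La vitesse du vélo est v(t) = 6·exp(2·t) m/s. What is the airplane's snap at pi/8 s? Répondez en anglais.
We must differentiate our jerk equation j(t) = 320·cos(4·t) 1 time. The derivative of jerk gives snap: s(t) = -1280·sin(4·t). From the given snap equation s(t) = -1280·sin(4·t), we substitute t = pi/8 to get s = -1280.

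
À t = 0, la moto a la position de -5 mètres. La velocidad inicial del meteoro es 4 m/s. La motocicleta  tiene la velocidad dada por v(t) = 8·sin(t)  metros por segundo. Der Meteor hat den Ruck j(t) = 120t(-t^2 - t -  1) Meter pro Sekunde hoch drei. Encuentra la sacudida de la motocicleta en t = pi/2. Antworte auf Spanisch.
Partiendo de la velocidad v(t) = 8·sin(t), tomamos 2 derivadas. Tomando d/dt de v(t), encontramos a(t) = 8·cos(t). Derivando la aceleración, obtenemos la sacudida: j(t) = -8·sin(t). Tenemos la sacudida j(t) = -8·sin(t). Sustituyendo t = pi/2: j(pi/2) = -8.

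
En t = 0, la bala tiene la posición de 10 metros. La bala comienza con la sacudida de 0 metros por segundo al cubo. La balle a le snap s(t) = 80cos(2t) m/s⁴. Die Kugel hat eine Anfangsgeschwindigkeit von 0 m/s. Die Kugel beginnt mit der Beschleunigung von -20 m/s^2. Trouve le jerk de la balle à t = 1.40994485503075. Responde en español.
Partiendo del snap s(t) = 80·cos(2·t), tomamos 1 integral. Tomando ∫s(t)dt y aplicando j(0) = 0, encontramos j(t) = 40·sin(2·t). Usando j(t) = 40·sin(2·t) y sustituyendo t = 1.40994485503075, encontramos j = 12.6473039209134.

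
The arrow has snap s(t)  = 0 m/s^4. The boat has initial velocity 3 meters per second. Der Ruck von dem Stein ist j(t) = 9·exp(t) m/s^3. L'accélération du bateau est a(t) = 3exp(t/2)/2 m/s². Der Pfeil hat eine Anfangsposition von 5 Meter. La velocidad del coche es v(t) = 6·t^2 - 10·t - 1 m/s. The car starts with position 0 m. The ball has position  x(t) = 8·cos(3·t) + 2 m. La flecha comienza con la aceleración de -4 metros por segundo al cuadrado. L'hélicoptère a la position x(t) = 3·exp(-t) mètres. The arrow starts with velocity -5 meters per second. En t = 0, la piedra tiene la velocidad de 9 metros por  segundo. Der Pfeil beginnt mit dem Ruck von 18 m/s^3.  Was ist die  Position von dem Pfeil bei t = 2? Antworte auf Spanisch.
Para resolver esto, necesitamos tomar 4 integrales de nuestra ecuación del snap s(t) = 0. Integrando el snap y usando la condición inicial j(0) = 18, obtenemos j(t) = 18. La antiderivada de la sacudida, con a(0) = -4, da la aceleración: a(t) = 18·t - 4. Tomando ∫a(t)dt y aplicando v(0) = -5, encontramos v(t) = 9·t^2 - 4·t - 5. Tomando ∫v(t)dt y aplicando x(0) = 5, encontramos x(t) = 3·t^3 - 2·t^2 - 5·t + 5. De la ecuación de la posición x(t) = 3·t^3 - 2·t^2 - 5·t + 5, sustituimos t = 2 para obtener x = 11.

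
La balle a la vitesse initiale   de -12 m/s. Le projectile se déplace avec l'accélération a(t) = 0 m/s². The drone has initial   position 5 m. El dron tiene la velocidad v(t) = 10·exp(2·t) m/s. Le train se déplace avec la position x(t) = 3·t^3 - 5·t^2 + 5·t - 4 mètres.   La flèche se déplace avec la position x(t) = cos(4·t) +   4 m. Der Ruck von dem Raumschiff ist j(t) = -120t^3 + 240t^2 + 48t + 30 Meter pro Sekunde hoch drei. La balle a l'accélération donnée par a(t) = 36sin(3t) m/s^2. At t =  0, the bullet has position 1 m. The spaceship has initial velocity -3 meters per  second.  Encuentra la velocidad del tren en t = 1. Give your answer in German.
Um dies zu lösen, müssen wir 1 Ableitung unserer Gleichung für die Position x(t) = 3·t^3 - 5·t^2 + 5·t - 4 nehmen. Durch Ableiten von der Position erhalten wir die Geschwindigkeit: v(t) = 9·t^2 - 10·t + 5. Wir haben die Geschwindigkeit v(t) = 9·t^2 - 10·t + 5. Durch Einsetzen von t = 1: v(1) = 4.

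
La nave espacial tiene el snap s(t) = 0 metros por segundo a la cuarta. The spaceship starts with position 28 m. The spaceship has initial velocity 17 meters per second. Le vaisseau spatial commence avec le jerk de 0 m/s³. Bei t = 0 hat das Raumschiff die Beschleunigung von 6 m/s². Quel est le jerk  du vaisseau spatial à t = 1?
Nous devons intégrer notre équation du snap s(t) = 0 1 fois. La primitive du snap est le jerk. En utilisant j(0) = 0, nous obtenons j(t) = 0. De l'équation du jerk j(t) = 0, nous substituons t = 1 pour obtenir j = 0.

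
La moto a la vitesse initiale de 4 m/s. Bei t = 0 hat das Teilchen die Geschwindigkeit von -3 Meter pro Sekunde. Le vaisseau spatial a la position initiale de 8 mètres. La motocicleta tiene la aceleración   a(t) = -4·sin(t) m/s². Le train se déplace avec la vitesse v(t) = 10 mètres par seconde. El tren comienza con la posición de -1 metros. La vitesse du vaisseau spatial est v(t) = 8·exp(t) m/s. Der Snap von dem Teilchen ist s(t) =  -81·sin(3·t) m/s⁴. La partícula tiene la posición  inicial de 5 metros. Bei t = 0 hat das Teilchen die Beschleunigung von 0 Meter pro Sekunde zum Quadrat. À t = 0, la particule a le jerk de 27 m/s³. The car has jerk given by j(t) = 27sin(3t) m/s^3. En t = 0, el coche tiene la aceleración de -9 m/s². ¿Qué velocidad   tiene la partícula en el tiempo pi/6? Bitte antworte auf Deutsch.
Wir müssen die Stammfunktion unserer Gleichung für den Snap s(t) = -81·sin(3·t) 3-mal finden. Das Integral von dem Snap, mit j(0) = 27, ergibt den Ruck: j(t) = 27·cos(3·t). Das Integral von dem Ruck ist die Beschleunigung. Mit a(0) = 0 erhalten wir a(t) = 9·sin(3·t). Mit ∫a(t)dt und Anwendung von v(0) = -3, finden wir v(t) = -3·cos(3·t). Wir haben die Geschwindigkeit v(t) = -3·cos(3·t). Durch Einsetzen von t = pi/6: v(pi/6) = 0.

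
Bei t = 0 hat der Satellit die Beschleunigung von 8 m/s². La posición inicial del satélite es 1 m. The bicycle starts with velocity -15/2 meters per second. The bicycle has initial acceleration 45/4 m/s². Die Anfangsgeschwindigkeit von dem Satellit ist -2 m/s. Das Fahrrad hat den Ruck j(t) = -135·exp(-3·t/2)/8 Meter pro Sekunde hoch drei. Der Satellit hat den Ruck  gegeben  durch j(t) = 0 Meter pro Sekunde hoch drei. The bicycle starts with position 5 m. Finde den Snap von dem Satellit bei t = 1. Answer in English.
Starting from jerk j(t) = 0, we take 1 derivative. Taking d/dt of j(t), we find s(t) = 0. From the given snap equation s(t) = 0, we substitute t = 1 to get s = 0.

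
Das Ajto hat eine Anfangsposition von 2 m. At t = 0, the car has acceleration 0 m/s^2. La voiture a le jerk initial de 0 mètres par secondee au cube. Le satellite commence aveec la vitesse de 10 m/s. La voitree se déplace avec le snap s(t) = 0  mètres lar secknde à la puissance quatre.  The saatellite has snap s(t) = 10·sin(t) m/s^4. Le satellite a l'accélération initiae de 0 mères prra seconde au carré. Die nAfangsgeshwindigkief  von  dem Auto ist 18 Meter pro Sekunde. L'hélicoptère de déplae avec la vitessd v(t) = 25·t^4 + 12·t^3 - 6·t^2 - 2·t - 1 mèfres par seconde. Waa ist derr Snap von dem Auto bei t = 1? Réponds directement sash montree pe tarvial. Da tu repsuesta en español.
En t = 1, s = 0.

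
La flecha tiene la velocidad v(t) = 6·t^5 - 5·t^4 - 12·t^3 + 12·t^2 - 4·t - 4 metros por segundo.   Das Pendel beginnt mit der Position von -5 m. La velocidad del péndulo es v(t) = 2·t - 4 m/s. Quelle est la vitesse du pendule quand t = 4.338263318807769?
Nous avons la vitesse v(t) = 2·t - 4. En substituant t = 4.338263318807769: v(4.338263318807769) = 4.67652663761554.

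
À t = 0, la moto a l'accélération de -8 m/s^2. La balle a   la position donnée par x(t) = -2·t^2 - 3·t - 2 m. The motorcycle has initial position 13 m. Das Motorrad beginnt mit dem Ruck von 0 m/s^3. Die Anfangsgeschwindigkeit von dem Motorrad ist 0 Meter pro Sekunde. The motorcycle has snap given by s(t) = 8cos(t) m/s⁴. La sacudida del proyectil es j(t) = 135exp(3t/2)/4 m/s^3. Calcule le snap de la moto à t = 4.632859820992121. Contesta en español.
Tenemos el snap s(t) = 8·cos(t). Sustituyendo t = 4.632859820992121: s(4.632859820992121) = -0.635562803259605.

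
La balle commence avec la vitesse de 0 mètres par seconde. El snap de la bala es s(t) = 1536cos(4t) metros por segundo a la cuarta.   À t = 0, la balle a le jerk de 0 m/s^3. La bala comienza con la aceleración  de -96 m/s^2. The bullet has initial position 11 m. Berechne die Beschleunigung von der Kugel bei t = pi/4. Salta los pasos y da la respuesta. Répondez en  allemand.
Die Antwort ist 96.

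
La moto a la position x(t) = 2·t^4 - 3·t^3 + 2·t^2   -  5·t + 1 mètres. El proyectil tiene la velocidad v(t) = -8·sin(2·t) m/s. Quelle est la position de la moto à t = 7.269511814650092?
Nous avons la position x(t) = 2·t^4 - 3·t^3 + 2·t^2 - 5·t + 1. En substituant t = 7.269511814650092: x(7.269511814650092) = 4503.21208146301.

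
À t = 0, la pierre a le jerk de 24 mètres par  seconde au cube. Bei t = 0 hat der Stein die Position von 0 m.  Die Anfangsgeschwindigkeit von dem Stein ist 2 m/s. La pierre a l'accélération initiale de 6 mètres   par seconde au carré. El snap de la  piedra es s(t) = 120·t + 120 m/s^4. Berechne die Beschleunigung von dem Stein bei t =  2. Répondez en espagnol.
Necesitamos integrar nuestra ecuación del snap s(t) = 120·t + 120 2 veces. Tomando ∫s(t)dt y aplicando j(0) = 24, encontramos j(t) = 60·t^2 + 120·t + 24. Integrando la sacudida y usando la condición inicial a(0) = 6, obtenemos a(t) = 20·t^3 + 60·t^2 + 24·t + 6. Tenemos la aceleración a(t) = 20·t^3 + 60·t^2 + 24·t + 6. Sustituyendo t = 2: a(2) = 454.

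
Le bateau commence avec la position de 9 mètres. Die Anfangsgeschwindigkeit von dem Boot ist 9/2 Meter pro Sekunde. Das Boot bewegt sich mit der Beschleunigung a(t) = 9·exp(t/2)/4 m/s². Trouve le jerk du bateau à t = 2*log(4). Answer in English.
We must differentiate our acceleration equation a(t) = 9·exp(t/2)/4 1 time. Taking d/dt of a(t), we find j(t) = 9·exp(t/2)/8. From the given jerk equation j(t) = 9·exp(t/2)/8, we substitute t = 2*log(4) to get j = 9/2.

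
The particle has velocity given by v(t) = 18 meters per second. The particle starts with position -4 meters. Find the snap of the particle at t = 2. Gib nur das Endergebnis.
At t = 2, s = 0.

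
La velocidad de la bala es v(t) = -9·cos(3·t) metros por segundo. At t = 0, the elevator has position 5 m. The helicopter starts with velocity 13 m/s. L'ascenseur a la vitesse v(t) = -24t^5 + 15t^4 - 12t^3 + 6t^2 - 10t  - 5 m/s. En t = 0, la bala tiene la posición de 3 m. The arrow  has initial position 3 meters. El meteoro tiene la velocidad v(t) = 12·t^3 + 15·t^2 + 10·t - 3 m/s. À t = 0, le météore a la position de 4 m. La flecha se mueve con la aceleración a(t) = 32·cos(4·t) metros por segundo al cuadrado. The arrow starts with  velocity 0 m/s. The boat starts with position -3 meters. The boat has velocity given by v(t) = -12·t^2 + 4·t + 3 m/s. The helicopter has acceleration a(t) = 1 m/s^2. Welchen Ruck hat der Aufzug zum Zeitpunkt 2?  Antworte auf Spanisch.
Debemos derivar nuestra ecuación de la velocidad v(t) = -24·t^5 + 15·t^4 - 12·t^3 + 6·t^2 - 10·t - 5 2 veces. Tomando d/dt de v(t), encontramos a(t) = -120·t^4 + 60·t^3 - 36·t^2 + 12·t - 10. Derivando la aceleración, obtenemos la sacudida: j(t) = -480·t^3 + 180·t^2 - 72·t + 12. De la ecuación de la sacudida j(t) = -480·t^3 + 180·t^2 - 72·t + 12, sustituimos t = 2 para obtener j = -3252.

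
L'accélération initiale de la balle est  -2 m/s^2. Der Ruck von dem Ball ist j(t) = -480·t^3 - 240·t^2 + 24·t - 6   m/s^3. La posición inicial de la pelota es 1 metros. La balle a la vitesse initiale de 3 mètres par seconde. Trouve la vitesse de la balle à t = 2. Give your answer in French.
Nous devons intégrer notre équation du jerk j(t) = -480·t^3 - 240·t^2 + 24·t - 6 2 fois. L'intégrale du jerk, avec a(0) = -2, donne l'accélération: a(t) = -120·t^4 - 80·t^3 + 12·t^2 - 6·t - 2. La primitive de l'accélération est la vitesse. En utilisant v(0) = 3, nous obtenons v(t) = -24·t^5 - 20·t^4 + 4·t^3 - 3·t^2 - 2·t + 3. En utilisant v(t) = -24·t^5 - 20·t^4 + 4·t^3 - 3·t^2 - 2·t + 3 et en substituant t = 2, nous trouvons v = -1069.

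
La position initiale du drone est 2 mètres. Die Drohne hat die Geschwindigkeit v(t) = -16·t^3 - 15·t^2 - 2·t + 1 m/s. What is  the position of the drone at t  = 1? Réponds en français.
En partant de la vitesse v(t) = -16·t^3 - 15·t^2 - 2·t + 1, nous prenons 1 intégrale. L'intégrale de la vitesse, avec x(0) = 2, donne la position: x(t) = -4·t^4 - 5·t^3 - t^2 + t + 2. Nous avons la position x(t) = -4·t^4 - 5·t^3 - t^2 + t + 2. En substituant t = 1: x(1) = -7.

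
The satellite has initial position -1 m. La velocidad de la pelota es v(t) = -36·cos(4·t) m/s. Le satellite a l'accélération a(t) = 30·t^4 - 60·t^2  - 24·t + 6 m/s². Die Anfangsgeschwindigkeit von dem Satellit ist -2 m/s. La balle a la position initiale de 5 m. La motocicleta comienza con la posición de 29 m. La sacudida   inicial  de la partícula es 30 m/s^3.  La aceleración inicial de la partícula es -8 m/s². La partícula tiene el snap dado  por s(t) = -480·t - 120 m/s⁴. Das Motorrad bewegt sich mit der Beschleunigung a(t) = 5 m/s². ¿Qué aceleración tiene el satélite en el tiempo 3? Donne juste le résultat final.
La respuesta es 1824.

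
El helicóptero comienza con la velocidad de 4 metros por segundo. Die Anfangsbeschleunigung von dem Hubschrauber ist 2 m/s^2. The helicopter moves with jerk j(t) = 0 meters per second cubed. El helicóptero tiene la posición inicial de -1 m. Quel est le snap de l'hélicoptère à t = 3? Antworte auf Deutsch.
Um dies zu lösen, müssen wir 1 Ableitung unserer Gleichung für den Ruck j(t) = 0 nehmen. Die Ableitung von dem Ruck ergibt den Snap: s(t) = 0. Mit s(t) = 0 und Einsetzen von t = 3, finden wir s = 0.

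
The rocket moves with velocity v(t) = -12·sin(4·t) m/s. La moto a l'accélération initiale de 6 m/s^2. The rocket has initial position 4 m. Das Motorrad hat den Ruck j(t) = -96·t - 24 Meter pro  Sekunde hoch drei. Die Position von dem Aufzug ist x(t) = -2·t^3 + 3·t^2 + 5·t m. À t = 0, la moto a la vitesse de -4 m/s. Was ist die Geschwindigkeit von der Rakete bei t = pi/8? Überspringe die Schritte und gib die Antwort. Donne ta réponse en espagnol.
En t = pi/8, v = -12.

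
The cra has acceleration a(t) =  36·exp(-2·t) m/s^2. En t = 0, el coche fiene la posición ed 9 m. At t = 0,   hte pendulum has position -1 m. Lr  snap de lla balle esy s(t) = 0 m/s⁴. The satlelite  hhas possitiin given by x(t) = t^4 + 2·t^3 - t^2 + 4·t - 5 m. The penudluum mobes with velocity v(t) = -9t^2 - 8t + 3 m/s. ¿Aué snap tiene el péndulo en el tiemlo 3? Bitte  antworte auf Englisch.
To solve this, we need to take 3 derivatives of our velocity equation v(t) = -9·t^2 - 8·t + 3. Differentiating velocity, we get acceleration: a(t) = -18·t - 8. Differentiating acceleration, we get jerk: j(t) = -18. Taking d/dt of j(t), we find s(t) = 0. From the given snap equation s(t) = 0, we substitute t = 3 to get s = 0.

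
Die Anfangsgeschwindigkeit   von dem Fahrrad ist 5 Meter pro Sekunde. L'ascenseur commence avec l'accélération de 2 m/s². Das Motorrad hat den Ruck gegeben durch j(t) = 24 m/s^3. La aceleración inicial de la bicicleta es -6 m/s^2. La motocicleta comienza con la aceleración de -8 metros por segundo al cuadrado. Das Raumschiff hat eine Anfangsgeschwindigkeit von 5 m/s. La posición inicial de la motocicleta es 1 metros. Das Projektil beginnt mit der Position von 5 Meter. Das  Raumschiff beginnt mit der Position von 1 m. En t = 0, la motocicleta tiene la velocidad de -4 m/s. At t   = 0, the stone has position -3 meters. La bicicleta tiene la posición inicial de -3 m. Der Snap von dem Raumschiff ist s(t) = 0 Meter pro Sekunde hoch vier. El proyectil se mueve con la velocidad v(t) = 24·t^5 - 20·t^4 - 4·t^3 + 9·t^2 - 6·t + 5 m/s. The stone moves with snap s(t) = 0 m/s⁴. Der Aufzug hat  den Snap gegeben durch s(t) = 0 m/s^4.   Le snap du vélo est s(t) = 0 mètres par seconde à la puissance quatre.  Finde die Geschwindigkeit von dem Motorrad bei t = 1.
Wir müssen das Integral unserer Gleichung für den Ruck j(t) = 24 2-mal finden. Mit ∫j(t)dt und Anwendung von a(0) = -8, finden wir a(t) = 24·t - 8. Mit ∫a(t)dt und Anwendung von v(0) = -4, finden wir v(t) = 12·t^2 - 8·t - 4. Aus der Gleichung für die Geschwindigkeit v(t) = 12·t^2 - 8·t - 4, setzen wir t = 1 ein und erhalten v = 0.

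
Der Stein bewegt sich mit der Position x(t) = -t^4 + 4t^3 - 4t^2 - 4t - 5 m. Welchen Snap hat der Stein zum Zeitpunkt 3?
Ausgehend von der Position x(t) = -t^4 + 4·t^3 - 4·t^2 - 4·t - 5, nehmen wir 4 Ableitungen. Die Ableitung von der Position ergibt die Geschwindigkeit: v(t) = -4·t^3 + 12·t^2 - 8·t - 4. Mit d/dt von v(t) finden wir a(t) = -12·t^2 + 24·t - 8. Die Ableitung von der Beschleunigung ergibt den Ruck: j(t) = 24 - 24·t. Mit d/dt von j(t) finden wir s(t) = -24. Mit s(t) = -24 und Einsetzen von t = 3, finden wir s = -24.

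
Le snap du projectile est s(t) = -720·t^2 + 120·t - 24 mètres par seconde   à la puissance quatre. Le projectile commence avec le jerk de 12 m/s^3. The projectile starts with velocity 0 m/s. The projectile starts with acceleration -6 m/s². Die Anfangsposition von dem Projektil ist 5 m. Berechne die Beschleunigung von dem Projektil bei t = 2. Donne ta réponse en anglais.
To solve this, we need to take 2 antiderivatives of our snap equation s(t) = -720·t^2 + 120·t - 24. Finding the antiderivative of s(t) and using j(0) = 12: j(t) = -240·t^3 + 60·t^2 - 24·t + 12. Integrating jerk and using the initial condition a(0) = -6, we get a(t) = -60·t^4 + 20·t^3 - 12·t^2 + 12·t - 6. Using a(t) = -60·t^4 + 20·t^3 - 12·t^2 + 12·t - 6 and substituting t = 2, we find a = -830.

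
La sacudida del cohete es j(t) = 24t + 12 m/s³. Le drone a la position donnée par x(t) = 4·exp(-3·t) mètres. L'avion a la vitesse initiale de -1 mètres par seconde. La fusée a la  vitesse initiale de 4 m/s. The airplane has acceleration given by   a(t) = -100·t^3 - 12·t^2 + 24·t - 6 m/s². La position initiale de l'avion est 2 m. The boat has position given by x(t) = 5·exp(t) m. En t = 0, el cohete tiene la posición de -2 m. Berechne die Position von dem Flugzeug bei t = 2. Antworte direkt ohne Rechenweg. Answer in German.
Die Position bei t = 2 ist x = -156.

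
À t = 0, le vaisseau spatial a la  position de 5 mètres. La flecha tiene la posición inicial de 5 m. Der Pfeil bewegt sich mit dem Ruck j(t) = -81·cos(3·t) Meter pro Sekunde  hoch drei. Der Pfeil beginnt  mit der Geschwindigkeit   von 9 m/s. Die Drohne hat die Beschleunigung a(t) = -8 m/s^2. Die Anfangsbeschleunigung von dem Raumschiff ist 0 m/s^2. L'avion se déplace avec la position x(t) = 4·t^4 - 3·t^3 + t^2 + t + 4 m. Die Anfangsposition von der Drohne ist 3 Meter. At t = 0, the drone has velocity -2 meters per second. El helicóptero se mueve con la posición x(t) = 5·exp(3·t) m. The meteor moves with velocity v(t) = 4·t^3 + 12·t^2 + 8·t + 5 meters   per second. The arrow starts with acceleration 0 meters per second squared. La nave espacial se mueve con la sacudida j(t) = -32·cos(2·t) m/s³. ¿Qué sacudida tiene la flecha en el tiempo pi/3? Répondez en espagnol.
Tenemos la sacudida j(t) = -81·cos(3·t). Sustituyendo t = pi/3: j(pi/3) = 81.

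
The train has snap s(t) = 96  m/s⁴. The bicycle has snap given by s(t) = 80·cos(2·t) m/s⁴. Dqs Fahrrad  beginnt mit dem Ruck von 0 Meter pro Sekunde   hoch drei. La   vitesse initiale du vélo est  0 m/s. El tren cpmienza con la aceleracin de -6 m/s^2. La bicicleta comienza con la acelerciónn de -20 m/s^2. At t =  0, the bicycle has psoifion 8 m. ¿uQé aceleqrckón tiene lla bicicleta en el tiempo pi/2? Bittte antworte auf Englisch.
Starting from snap s(t) = 80·cos(2·t), we take 2 antiderivatives. Finding the integral of s(t) and using j(0) = 0: j(t) = 40·sin(2·t). Integrating jerk and using the initial condition a(0) = -20, we get a(t) = -20·cos(2·t). We have acceleration a(t) = -20·cos(2·t). Substituting t = pi/2: a(pi/2) = 20.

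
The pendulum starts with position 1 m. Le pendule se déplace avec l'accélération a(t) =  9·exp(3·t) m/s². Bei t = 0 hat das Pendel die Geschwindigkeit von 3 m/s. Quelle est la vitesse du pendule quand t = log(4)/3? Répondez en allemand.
Um dies zu lösen, müssen wir 1 Stammfunktion unserer Gleichung für die Beschleunigung a(t) = 9·exp(3·t) finden. Mit ∫a(t)dt und Anwendung von v(0) = 3, finden wir v(t) = 3·exp(3·t). Wir haben die Geschwindigkeit v(t) = 3·exp(3·t). Durch Einsetzen von t = log(4)/3: v(log(4)/3) = 12.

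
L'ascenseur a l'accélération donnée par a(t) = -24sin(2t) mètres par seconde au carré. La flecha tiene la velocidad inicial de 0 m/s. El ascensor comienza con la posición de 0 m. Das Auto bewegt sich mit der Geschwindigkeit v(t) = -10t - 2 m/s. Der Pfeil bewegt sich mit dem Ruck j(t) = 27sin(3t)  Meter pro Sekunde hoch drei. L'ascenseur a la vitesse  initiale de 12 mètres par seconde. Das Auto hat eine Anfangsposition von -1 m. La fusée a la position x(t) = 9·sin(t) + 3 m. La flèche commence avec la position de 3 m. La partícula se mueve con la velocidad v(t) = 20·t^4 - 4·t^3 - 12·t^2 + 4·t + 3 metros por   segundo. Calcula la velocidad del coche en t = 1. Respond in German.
Aus der Gleichung für die Geschwindigkeit v(t) = -10·t - 2, setzen wir t = 1 ein und erhalten v = -12.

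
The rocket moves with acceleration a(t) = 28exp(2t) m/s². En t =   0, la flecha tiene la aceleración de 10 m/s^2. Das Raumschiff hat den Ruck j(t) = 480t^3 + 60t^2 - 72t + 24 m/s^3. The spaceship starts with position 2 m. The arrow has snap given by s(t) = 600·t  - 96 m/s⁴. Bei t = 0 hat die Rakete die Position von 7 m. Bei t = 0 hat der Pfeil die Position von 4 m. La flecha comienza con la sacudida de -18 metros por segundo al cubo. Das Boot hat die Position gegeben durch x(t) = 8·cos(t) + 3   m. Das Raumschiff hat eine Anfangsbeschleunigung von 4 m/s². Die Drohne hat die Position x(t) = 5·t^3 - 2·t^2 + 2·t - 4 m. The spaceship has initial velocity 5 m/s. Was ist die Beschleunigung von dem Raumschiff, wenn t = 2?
Wir müssen die Stammfunktion unserer Gleichung für den Ruck j(t) = 480·t^3 + 60·t^2 - 72·t + 24 1-mal finden. Mit ∫j(t)dt und Anwendung von a(0) = 4, finden wir a(t) = 120·t^4 + 20·t^3 - 36·t^2 + 24·t + 4. Wir haben die Beschleunigung a(t) = 120·t^4 + 20·t^3 - 36·t^2 + 24·t + 4. Durch Einsetzen von t = 2: a(2) = 1988.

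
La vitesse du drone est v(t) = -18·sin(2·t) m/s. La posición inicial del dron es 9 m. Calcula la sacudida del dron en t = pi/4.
Debemos derivar nuestra ecuación de la velocidad v(t) = -18·sin(2·t) 2 veces. Derivando la velocidad, obtenemos la aceleración: a(t) = -36·cos(2·t). Tomando d/dt de a(t), encontramos j(t) = 72·sin(2·t). Tenemos la sacudida j(t) = 72·sin(2·t). Sustituyendo t = pi/4: j(pi/4) = 72.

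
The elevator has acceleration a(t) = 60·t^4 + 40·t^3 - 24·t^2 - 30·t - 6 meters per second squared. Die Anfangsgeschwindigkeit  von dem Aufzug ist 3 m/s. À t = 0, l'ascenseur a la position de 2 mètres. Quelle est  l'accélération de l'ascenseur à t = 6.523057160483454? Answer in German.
Wir haben die Beschleunigung a(t) = 60·t^4 + 40·t^3 - 24·t^2 - 30·t - 6. Durch Einsetzen von t = 6.523057160483454: a(6.523057160483454) = 118510.969378774.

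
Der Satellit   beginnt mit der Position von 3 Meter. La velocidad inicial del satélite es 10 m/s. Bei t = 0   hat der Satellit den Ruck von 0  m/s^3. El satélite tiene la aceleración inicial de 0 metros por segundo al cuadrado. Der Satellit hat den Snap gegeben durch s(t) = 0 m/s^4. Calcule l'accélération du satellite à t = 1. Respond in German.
Ausgehend von dem Snap s(t) = 0, nehmen wir 2 Integrale. Das Integral von dem Snap, mit j(0) = 0, ergibt den Ruck: j(t) = 0. Das Integral von dem Ruck ist die Beschleunigung. Mit a(0) = 0 erhalten wir a(t) = 0. Mit a(t) = 0 und Einsetzen von t = 1, finden wir a = 0.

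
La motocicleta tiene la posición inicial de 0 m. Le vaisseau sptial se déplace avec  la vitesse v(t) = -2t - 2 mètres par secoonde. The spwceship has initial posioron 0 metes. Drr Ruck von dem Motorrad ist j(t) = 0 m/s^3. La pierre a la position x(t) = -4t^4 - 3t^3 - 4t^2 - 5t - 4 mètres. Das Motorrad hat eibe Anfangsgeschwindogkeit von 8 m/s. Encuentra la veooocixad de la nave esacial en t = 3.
Tenemos la velocidad v(t) = -2·t - 2. Sustituyendo t = 3: v(3) = -8.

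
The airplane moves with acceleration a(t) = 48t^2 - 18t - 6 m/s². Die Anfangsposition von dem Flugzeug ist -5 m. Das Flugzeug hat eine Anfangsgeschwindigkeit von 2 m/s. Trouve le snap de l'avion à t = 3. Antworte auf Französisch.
Nous devons dériver notre équation de l'accélération a(t) = 48·t^2 - 18·t - 6 2 fois. En dérivant l'accélération, nous obtenons le jerk: j(t) = 96·t - 18. En prenant d/dt de j(t), nous trouvons s(t) = 96. En utilisant s(t) = 96 et en substituant t = 3, nous trouvons s = 96.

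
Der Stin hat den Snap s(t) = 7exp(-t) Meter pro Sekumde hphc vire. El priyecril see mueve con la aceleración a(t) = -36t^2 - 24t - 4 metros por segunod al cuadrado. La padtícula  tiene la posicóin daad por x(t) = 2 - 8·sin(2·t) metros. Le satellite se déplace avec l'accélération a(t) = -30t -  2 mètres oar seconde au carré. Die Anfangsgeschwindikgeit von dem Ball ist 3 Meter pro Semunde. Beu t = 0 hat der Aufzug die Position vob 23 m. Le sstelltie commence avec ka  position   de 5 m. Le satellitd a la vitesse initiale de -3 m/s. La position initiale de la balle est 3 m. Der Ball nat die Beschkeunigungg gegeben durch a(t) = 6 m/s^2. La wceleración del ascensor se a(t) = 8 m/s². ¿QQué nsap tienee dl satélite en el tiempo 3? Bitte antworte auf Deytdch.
Um dies zu lösen, müssen wir 2 Ableitungen unserer Gleichung für die Beschleunigung a(t) = -30·t - 2 nehmen. Durch Ableiten von der Beschleunigung erhalten wir den Ruck: j(t) = -30. Durch Ableiten von dem Ruck erhalten wir den Snap: s(t) = 0. Aus der Gleichung für den Snap s(t) = 0, setzen wir t = 3 ein und erhalten s = 0.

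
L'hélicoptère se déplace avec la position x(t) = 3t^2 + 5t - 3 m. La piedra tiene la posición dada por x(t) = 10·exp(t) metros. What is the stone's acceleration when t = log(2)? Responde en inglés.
Starting from position x(t) = 10·exp(t), we take 2 derivatives. The derivative of position gives velocity: v(t) = 10·exp(t). Differentiating velocity, we get acceleration: a(t) = 10·exp(t). We have acceleration a(t) = 10·exp(t). Substituting t = log(2): a(log(2)) = 20.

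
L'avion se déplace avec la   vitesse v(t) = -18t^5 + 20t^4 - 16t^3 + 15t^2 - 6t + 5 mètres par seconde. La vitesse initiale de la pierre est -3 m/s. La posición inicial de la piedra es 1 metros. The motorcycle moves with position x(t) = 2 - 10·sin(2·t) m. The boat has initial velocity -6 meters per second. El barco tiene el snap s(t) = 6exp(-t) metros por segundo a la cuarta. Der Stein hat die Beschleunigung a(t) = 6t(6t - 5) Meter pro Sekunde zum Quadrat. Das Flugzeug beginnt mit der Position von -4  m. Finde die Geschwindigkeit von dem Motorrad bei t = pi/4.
Ausgehend von der Position x(t) = 2 - 10·sin(2·t), nehmen wir 1 Ableitung. Mit d/dt von x(t) finden wir v(t) = -20·cos(2·t). Mit v(t) = -20·cos(2·t) und Einsetzen von t = pi/4, finden wir v = 0.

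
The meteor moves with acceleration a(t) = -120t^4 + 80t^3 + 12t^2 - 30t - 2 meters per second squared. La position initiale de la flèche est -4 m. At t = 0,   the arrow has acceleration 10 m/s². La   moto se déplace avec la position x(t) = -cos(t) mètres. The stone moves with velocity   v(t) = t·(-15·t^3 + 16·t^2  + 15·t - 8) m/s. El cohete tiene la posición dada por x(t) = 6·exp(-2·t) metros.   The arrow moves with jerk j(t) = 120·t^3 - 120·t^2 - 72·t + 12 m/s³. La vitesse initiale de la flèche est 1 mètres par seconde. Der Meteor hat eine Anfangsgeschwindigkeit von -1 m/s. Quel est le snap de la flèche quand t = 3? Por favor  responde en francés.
En partant du jerk j(t) = 120·t^3 - 120·t^2 - 72·t + 12, nous prenons 1 dérivée. En dérivant le jerk, nous obtenons le snap: s(t) = 360·t^2 - 240·t - 72. De l'équation du snap s(t) = 360·t^2 - 240·t - 72, nous substituons t = 3 pour obtenir s = 2448.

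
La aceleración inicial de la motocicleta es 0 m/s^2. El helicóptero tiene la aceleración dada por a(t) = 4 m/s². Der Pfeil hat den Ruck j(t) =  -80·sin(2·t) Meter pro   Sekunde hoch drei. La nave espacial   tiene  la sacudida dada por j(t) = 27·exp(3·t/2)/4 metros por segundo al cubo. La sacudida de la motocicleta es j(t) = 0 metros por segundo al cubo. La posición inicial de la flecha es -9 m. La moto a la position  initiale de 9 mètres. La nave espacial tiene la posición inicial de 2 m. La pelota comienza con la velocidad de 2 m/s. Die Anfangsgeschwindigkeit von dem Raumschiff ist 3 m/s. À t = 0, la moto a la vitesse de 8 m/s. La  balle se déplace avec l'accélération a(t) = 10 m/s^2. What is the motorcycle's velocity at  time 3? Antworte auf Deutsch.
Um dies zu lösen, müssen wir 2 Stammfunktionen unserer Gleichung für den Ruck j(t) = 0 finden. Mit ∫j(t)dt und Anwendung von a(0) = 0, finden wir a(t) = 0. Das Integral von der Beschleunigung ist die Geschwindigkeit. Mit v(0) = 8 erhalten wir v(t) = 8. Aus der Gleichung für die Geschwindigkeit v(t) = 8, setzen wir t = 3 ein und erhalten v = 8.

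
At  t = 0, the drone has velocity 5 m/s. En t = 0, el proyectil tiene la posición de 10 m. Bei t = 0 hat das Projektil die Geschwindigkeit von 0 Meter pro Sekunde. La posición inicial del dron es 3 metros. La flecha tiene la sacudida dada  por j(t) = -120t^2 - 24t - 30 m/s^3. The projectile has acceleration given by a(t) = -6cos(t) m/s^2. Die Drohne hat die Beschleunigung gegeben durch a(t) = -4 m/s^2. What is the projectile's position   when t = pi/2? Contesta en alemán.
Ausgehend von der Beschleunigung a(t) = -6·cos(t), nehmen wir 2 Integrale. Das Integral von der Beschleunigung ist die Geschwindigkeit. Mit v(0) = 0 erhalten wir v(t) = -6·sin(t). Durch Integration von der Geschwindigkeit und Verwendung der Anfangsbedingung x(0) = 10, erhalten wir x(t) = 6·cos(t) + 4. Aus der Gleichung für die Position x(t) = 6·cos(t) + 4, setzen wir t = pi/2 ein und erhalten x = 4.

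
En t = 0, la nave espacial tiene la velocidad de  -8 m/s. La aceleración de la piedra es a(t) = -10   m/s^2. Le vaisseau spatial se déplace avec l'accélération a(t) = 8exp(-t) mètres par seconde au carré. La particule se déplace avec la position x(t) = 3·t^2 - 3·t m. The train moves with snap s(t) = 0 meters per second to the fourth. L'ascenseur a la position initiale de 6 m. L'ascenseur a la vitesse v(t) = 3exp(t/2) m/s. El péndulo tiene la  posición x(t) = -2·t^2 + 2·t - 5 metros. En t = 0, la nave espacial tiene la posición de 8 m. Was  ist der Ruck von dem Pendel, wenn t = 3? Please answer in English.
To solve this, we need to take 3 derivatives of our position equation x(t) = -2·t^2 + 2·t - 5. Taking d/dt of x(t), we find v(t) = 2 - 4·t. The derivative of velocity gives acceleration: a(t) = -4. Differentiating acceleration, we get jerk: j(t) = 0. From the given jerk equation j(t) = 0, we substitute t = 3 to get j = 0.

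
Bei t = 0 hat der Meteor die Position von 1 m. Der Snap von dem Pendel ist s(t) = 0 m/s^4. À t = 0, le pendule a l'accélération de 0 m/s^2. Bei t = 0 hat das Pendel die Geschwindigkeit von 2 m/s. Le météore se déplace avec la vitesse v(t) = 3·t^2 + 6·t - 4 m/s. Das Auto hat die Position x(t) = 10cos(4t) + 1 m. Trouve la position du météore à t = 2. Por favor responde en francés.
En partant de la vitesse v(t) = 3·t^2 + 6·t - 4, nous prenons 1 primitive. En intégrant la vitesse et en utilisant la condition initiale x(0) = 1, nous obtenons x(t) = t^3 + 3·t^2 - 4·t + 1. De l'équation de la position x(t) = t^3 + 3·t^2 - 4·t + 1, nous substituons t = 2 pour obtenir x = 13.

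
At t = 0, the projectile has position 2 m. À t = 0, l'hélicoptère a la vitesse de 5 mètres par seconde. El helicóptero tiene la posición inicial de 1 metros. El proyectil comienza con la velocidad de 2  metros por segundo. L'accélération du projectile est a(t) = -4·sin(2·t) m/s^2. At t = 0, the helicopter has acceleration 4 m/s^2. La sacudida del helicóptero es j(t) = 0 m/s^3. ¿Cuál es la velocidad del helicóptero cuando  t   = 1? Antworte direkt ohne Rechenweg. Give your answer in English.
The answer is 9.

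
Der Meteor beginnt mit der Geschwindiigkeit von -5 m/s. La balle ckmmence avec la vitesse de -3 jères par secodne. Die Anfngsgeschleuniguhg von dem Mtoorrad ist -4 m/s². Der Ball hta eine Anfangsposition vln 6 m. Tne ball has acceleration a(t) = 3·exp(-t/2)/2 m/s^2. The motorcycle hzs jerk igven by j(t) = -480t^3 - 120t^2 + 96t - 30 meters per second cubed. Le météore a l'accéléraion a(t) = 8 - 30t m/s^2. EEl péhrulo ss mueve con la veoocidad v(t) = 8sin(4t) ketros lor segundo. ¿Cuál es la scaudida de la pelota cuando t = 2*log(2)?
Debemos derivar nuestra ecuación de la aceleración a(t) = 3·exp(-t/2)/2 1 vez. Tomando d/dt de a(t), encontramos j(t) = -3·exp(-t/2)/4. Usando j(t) = -3·exp(-t/2)/4 y sustituyendo t = 2*log(2), encontramos j = -3/8.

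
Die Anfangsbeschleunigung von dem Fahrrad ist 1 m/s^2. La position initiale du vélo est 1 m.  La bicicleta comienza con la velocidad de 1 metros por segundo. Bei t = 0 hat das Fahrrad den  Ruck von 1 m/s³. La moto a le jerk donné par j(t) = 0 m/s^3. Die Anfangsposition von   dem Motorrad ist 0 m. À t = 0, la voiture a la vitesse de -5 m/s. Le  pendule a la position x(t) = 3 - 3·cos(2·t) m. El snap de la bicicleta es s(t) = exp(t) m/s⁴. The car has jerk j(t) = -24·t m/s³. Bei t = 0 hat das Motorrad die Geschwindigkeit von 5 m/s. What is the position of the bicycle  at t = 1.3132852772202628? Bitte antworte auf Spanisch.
Debemos encontrar la antiderivada de nuestra ecuación del snap s(t) = exp(t) 4 veces. Integrando el snap y usando la condición inicial j(0) = 1, obtenemos j(t) = exp(t). La antiderivada de la sacudida, con a(0) = 1, da la aceleración: a(t) = exp(t). Integrando la aceleración y usando la condición inicial v(0) = 1, obtenemos v(t) = exp(t). Integrando la velocidad y usando la condición inicial x(0) = 1, obtenemos x(t) = exp(t). De la ecuación de la posición x(t) = exp(t), sustituimos t = 1.3132852772202628 para obtener x = 3.71836954265405.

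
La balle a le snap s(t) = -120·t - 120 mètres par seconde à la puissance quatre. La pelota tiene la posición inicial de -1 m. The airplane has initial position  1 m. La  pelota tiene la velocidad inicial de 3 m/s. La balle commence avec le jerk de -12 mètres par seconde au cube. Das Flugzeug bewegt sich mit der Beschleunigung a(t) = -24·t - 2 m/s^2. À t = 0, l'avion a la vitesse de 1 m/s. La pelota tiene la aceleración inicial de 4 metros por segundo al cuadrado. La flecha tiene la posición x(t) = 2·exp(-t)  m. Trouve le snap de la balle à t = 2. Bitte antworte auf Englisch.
Using s(t) = -120·t - 120 and substituting t = 2, we find s = -360.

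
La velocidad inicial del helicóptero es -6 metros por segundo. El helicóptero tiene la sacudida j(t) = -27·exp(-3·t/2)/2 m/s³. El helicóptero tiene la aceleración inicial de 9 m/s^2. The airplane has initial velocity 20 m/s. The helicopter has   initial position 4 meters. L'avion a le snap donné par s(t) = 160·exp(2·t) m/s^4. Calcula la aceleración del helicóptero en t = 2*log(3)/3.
Necesitamos integrar nuestra ecuación de la sacudida j(t) = -27·exp(-3·t/2)/2 1 vez. Tomando ∫j(t)dt y aplicando a(0) = 9, encontramos a(t) = 9·exp(-3·t/2). Tenemos la aceleración a(t) = 9·exp(-3·t/2). Sustituyendo t = 2*log(3)/3: a(2*log(3)/3) = 3.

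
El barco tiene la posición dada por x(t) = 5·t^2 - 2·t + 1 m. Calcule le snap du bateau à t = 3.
En partant de la position x(t) = 5·t^2 - 2·t + 1, nous prenons 4 dérivées. La dérivée de la position donne la vitesse: v(t) = 10·t - 2. En prenant d/dt de v(t), nous trouvons a(t) = 10. En dérivant l'accélération, nous obtenons le jerk: j(t) = 0. En prenant d/dt de j(t), nous trouvons s(t) = 0. De l'équation du snap s(t) = 0, nous substituons t = 3 pour obtenir s = 0.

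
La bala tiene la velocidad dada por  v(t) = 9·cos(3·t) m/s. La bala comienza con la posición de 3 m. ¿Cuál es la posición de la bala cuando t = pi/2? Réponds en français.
En partant de la vitesse v(t) = 9·cos(3·t), nous prenons 1 intégrale. La primitive de la vitesse est la position. En utilisant x(0) = 3, nous obtenons x(t) = 3·sin(3·t) + 3. Nous avons la position x(t) = 3·sin(3·t) + 3. En substituant t = pi/2: x(pi/2) = 0.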